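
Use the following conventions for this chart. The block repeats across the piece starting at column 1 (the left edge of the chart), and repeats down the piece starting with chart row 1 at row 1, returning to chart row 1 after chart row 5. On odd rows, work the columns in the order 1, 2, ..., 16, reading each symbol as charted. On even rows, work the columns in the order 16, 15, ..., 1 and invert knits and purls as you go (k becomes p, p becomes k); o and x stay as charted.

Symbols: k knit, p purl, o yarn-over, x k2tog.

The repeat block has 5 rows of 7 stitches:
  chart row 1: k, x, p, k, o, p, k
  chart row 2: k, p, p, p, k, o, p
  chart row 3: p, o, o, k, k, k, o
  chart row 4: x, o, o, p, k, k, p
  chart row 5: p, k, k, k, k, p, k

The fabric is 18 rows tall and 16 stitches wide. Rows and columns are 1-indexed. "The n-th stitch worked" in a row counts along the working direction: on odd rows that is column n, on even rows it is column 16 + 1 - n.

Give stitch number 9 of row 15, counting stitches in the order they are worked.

== STITCH ==
k

Derivation:
Row 15: (15-1) mod 5 = 4, so use chart row 5. Odd row -> RS.
Chart row 5 tiled across columns 1-16: p k k k k p k p k k k k p k p k
Right side: take the tiled row as-is (worked left to right from column 1).
The 9th stitch worked is k.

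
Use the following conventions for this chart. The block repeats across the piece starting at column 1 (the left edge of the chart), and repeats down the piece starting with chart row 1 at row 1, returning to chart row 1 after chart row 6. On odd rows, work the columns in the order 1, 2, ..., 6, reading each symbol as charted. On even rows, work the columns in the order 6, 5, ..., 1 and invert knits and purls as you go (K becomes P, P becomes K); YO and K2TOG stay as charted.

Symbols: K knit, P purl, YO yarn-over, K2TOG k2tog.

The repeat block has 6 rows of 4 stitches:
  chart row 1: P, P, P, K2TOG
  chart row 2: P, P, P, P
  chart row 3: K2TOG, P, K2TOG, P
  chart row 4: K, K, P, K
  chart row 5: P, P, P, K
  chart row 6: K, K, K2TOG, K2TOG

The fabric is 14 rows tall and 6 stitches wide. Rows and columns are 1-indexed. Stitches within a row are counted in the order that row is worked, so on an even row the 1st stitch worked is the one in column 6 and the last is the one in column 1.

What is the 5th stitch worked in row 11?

Row 11 uses chart row ((11-1) mod 6)+1 = 5. Row 11 is odd, so RS.
Chart row 5 tiled across columns 1-6: P P P K P P
Right side: take the tiled row as-is (worked left to right from column 1).
Stitch 5 in working order -> P

== STITCH ==
P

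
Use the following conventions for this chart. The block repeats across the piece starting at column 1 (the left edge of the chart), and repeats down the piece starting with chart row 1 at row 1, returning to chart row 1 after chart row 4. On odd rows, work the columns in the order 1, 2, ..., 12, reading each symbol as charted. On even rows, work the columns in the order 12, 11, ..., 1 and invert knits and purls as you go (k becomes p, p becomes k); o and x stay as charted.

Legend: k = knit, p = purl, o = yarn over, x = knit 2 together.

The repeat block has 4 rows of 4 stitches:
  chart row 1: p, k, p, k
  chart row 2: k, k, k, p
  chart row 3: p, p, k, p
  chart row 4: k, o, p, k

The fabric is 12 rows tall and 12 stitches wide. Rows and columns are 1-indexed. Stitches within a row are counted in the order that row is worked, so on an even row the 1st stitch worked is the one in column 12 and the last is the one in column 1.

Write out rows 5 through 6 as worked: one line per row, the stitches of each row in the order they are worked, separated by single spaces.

Row 5: chart row 1, RS - tile across columns 1-12 and work as-is.
Row 6: chart row 2, WS - tiled (columns 1-12): k k k p k k k p k k k p; work from column 12 back to 1 with k<->p swapped.

== ROWS AS WORKED ==
p k p k p k p k p k p k
k p p p k p p p k p p p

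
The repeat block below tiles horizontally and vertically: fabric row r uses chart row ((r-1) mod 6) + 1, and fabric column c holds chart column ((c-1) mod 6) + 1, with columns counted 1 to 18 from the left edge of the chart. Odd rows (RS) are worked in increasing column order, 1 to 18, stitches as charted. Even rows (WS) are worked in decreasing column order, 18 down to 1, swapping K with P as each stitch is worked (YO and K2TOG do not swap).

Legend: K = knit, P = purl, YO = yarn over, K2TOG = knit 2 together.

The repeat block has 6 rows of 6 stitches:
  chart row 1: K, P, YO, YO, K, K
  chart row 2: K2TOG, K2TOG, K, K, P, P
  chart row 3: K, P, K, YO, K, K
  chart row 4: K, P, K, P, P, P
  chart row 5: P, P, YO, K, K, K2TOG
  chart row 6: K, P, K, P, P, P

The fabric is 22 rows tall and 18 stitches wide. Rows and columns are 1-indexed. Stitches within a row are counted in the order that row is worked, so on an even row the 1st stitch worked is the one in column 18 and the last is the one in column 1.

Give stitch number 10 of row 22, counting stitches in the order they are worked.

== STITCH ==
P

Derivation:
For row 22: chart row = ((22-1) mod 6) + 1 = 4; this is a WS (even) row.
Chart row 4 tiled across columns 1-18: K P K P P P K P K P P P K P K P P P
Wrong side: read the tiled row from column 18 down to 1 and exchange K with P (leave YO, K2TOG).
Row 22 as worked: K K K P K P K K K P K P K K K P K P
The 10th stitch worked is P.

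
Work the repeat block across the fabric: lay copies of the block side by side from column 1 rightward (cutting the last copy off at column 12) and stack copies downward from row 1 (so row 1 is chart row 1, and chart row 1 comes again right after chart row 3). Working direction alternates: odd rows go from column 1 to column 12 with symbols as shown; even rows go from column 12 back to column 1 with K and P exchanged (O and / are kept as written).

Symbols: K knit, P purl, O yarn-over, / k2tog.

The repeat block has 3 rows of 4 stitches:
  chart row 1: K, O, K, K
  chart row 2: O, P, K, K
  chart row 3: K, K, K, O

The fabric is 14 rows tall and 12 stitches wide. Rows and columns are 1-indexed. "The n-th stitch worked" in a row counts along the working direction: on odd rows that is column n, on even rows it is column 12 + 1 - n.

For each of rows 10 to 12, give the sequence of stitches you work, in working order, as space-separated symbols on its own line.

== ROWS AS WORKED ==
P P O P P P O P P P O P
O P K K O P K K O P K K
O P P P O P P P O P P P

Derivation:
Row 10: chart row 1, WS - tiled (columns 1-12): K O K K K O K K K O K K; work from column 12 back to 1 with K<->P swapped.
Row 11: chart row 2, RS - tile across columns 1-12 and work as-is.
Row 12: chart row 3, WS - tiled (columns 1-12): K K K O K K K O K K K O; work from column 12 back to 1 with K<->P swapped.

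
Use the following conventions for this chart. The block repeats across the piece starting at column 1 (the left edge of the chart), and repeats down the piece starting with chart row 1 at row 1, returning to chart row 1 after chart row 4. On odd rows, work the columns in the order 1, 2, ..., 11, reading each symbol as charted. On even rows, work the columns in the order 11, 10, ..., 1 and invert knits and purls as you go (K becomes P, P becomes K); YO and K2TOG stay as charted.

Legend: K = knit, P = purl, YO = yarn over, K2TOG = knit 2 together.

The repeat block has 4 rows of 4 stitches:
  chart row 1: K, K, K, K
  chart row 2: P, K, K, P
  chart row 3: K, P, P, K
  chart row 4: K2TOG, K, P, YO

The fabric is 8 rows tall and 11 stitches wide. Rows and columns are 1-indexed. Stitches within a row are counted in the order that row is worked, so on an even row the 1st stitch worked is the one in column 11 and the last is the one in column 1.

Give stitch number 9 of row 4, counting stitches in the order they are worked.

== STITCH ==
K

Derivation:
Row 4 uses chart row ((4-1) mod 4)+1 = 4. Row 4 is even, so WS.
Chart row 4 tiled across columns 1-11: K2TOG K P YO K2TOG K P YO K2TOG K P
WS row: flip the tiled sequence (start at column 11) and apply K<->P; YO and K2TOG stay.
Row 4 as worked: K P K2TOG YO K P K2TOG YO K P K2TOG
Counting 9 along the worked row gives K.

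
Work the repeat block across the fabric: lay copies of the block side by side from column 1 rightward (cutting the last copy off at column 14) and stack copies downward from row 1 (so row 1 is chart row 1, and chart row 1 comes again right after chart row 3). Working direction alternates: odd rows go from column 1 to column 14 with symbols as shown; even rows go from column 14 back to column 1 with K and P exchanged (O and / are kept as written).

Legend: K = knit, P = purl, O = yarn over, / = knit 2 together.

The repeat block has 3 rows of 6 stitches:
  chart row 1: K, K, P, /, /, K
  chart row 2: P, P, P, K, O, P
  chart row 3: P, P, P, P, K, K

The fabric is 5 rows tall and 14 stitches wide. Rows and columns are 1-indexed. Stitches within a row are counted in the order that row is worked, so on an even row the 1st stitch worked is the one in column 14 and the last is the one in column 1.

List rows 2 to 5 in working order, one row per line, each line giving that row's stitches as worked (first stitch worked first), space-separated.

Row 2: chart row 2, WS - tiled (columns 1-14): P P P K O P P P P K O P P P; work from column 14 back to 1 with K<->P swapped.
Row 3: chart row 3, RS - tile across columns 1-14 and work as-is.
Row 4: chart row 1, WS - tiled (columns 1-14): K K P / / K K K P / / K K K; work from column 14 back to 1 with K<->P swapped.
Row 5: chart row 2, RS - tile across columns 1-14 and work as-is.

Result:
K K K O P K K K K O P K K K
P P P P K K P P P P K K P P
P P P / / K P P P / / K P P
P P P K O P P P P K O P P P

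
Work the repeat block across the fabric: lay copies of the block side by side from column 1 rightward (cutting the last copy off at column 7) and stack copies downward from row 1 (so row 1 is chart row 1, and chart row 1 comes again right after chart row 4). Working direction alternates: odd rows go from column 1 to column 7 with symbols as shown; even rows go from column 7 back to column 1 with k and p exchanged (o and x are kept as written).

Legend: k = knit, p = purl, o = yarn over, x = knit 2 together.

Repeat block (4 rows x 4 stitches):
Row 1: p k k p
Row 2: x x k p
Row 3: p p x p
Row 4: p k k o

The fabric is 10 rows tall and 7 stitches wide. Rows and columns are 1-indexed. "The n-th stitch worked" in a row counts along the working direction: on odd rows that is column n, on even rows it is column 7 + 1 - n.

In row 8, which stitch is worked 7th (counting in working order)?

Result:
k

Derivation:
Row 8 uses chart row ((8-1) mod 4)+1 = 4. Row 8 is even, so WS.
Chart row 4 tiled across columns 1-7: p k k o p k k
WS row: flip the tiled sequence (start at column 7) and apply k<->p; o and x stay.
Row 8 as worked: p p k o p p k
The 7th stitch worked is k.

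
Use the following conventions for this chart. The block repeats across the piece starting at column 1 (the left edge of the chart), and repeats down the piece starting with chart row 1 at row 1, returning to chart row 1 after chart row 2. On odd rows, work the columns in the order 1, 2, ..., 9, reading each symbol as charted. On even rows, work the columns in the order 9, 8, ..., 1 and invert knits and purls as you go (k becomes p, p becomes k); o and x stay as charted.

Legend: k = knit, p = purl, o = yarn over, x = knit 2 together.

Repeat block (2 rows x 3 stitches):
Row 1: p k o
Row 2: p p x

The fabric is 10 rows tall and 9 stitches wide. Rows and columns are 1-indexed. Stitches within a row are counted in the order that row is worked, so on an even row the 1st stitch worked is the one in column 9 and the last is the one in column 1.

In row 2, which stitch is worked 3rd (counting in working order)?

Row 2 uses chart row ((2-1) mod 2)+1 = 2. Row 2 is even, so WS.
Chart row 2 tiled across columns 1-9: p p x p p x p p x
WS: work from column 9 back to column 1 (reverse the tiled row), swapping k<->p (o and x unchanged).
Row 2 as worked: x k k x k k x k k
Counting 3 along the worked row gives k.

Result:
k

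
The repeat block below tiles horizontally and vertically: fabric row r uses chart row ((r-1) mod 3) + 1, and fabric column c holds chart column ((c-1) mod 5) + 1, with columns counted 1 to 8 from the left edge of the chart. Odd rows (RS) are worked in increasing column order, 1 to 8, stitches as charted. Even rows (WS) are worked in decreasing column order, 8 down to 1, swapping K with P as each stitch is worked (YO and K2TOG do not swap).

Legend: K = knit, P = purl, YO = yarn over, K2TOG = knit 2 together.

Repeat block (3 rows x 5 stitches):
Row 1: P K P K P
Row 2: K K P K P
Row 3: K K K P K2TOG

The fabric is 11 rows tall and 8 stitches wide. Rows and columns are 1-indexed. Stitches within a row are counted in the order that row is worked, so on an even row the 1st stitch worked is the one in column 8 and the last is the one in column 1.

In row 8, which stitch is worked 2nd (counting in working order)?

Result:
P

Derivation:
Row 8: (8-1) mod 3 = 1, so use chart row 2. Even row -> WS.
Chart row 2 tiled across columns 1-8: K K P K P K K P
WS: work from column 8 back to column 1 (reverse the tiled row), swapping K<->P (YO and K2TOG unchanged).
Row 8 as worked: K P P K P K P P
The 2nd stitch worked is P.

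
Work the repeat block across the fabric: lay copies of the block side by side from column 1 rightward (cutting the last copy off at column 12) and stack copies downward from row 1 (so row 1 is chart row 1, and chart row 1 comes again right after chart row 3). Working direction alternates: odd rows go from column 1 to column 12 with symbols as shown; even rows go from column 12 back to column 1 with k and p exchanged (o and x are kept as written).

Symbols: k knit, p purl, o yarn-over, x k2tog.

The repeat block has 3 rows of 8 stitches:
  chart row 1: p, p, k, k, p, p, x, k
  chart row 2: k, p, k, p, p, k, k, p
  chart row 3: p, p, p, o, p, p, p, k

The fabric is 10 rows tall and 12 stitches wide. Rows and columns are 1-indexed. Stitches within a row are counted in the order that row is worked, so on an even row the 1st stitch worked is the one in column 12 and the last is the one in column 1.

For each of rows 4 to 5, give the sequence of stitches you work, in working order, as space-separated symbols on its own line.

Result:
p p k k p x k k p p k k
k p k p p k k p k p k p

Derivation:
Row 4: chart row 1, WS - tiled (columns 1-12): p p k k p p x k p p k k; work from column 12 back to 1 with k<->p swapped.
Row 5: chart row 2, RS - tile across columns 1-12 and work as-is.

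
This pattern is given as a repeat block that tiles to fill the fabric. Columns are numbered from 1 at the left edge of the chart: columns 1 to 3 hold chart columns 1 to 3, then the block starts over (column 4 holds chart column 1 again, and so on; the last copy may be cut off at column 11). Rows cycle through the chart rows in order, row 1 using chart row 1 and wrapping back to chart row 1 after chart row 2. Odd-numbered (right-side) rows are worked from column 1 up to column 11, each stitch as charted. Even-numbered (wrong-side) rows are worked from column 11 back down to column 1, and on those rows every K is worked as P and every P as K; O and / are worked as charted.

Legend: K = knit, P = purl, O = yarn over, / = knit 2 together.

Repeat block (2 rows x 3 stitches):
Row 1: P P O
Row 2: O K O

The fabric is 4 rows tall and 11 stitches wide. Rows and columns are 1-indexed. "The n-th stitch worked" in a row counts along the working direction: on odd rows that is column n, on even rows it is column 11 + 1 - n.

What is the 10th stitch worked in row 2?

Stitch:
P

Derivation:
Row 2 uses chart row ((2-1) mod 2)+1 = 2. Row 2 is even, so WS.
Chart row 2 tiled across columns 1-11: O K O O K O O K O O K
WS row: flip the tiled sequence (start at column 11) and apply K<->P; O and / stay.
Row 2 as worked: P O O P O O P O O P O
Stitch 10 in working order -> P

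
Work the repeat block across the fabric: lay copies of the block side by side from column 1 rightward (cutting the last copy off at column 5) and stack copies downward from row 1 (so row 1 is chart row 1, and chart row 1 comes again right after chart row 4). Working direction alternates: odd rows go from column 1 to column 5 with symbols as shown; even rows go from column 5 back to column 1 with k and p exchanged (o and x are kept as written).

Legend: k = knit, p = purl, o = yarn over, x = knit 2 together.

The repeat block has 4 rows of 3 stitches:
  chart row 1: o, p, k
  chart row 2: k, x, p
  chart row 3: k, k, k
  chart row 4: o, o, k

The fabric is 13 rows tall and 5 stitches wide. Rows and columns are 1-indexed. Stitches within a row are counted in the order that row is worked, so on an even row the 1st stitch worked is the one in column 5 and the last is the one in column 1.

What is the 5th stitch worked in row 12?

== STITCH ==
o

Derivation:
For row 12: chart row = ((12-1) mod 4) + 1 = 4; this is a WS (even) row.
Chart row 4 tiled across columns 1-5: o o k o o
WS: work from column 5 back to column 1 (reverse the tiled row), swapping k<->p (o and x unchanged).
Row 12 as worked: o o p o o
Counting 5 along the worked row gives o.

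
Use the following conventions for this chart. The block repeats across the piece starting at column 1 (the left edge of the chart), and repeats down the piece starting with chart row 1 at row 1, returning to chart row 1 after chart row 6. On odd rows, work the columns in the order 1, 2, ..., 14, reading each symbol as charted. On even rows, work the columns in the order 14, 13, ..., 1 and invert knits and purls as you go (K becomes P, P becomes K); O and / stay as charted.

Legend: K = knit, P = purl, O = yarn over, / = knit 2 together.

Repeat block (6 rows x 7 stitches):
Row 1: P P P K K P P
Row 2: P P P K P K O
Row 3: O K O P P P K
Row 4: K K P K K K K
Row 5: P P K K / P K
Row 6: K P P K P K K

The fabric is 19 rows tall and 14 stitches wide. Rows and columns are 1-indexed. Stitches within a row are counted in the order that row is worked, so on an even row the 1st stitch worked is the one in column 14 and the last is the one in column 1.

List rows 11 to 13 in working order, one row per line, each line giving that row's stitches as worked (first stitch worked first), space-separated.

Row 11: chart row 5, RS - tile across columns 1-14 and work as-is.
Row 12: chart row 6, WS - tiled (columns 1-14): K P P K P K K K P P K P K K; work from column 14 back to 1 with K<->P swapped.
Row 13: chart row 1, RS - tile across columns 1-14 and work as-is.

== ROWS AS WORKED ==
P P K K / P K P P K K / P K
P P K P K K P P P K P K K P
P P P K K P P P P P K K P P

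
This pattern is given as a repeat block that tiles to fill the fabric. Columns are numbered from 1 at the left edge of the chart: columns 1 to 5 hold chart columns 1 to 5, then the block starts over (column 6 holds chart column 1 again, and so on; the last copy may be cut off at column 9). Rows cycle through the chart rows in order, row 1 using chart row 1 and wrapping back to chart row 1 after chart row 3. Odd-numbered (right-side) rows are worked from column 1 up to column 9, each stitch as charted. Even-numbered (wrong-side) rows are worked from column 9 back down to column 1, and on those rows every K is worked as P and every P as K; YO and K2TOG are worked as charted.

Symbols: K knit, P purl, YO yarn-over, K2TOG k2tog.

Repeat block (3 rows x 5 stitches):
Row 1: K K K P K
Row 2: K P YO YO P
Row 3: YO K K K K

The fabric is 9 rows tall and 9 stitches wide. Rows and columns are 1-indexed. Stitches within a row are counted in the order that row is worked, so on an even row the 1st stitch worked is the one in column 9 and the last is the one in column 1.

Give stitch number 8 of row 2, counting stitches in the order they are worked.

Row 2: (2-1) mod 3 = 1, so use chart row 2. Even row -> WS.
Chart row 2 tiled across columns 1-9: K P YO YO P K P YO YO
Wrong side: read the tiled row from column 9 down to 1 and exchange K with P (leave YO, K2TOG).
Row 2 as worked: YO YO K P K YO YO K P
Counting 8 along the worked row gives K.

== STITCH ==
K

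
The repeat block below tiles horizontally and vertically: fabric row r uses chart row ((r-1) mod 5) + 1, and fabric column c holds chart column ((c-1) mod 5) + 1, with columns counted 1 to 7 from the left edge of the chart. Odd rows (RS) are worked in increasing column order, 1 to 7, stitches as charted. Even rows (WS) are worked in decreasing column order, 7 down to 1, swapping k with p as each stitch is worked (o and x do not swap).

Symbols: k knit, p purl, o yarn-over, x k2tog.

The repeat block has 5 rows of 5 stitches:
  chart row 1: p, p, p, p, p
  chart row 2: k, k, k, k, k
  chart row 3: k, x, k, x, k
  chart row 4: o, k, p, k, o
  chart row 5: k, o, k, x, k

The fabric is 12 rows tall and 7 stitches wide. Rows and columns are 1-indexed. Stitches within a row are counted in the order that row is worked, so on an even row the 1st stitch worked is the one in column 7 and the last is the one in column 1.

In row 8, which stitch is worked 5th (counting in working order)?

Row 8: (8-1) mod 5 = 2, so use chart row 3. Even row -> WS.
Chart row 3 tiled across columns 1-7: k x k x k k x
WS: work from column 7 back to column 1 (reverse the tiled row), swapping k<->p (o and x unchanged).
Row 8 as worked: x p p x p x p
Counting 5 along the worked row gives p.

Result:
p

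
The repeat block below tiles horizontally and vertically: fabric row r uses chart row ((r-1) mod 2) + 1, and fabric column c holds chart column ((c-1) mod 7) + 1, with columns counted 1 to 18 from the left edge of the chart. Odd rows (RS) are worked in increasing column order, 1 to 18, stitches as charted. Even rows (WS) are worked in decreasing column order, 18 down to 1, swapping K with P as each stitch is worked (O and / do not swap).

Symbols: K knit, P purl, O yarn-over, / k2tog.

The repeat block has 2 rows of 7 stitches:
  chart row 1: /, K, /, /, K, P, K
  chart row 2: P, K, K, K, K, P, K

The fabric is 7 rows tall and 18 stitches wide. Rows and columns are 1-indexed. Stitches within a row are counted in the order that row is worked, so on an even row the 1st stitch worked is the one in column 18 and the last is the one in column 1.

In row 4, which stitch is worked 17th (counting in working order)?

Stitch:
P

Derivation:
For row 4: chart row = ((4-1) mod 2) + 1 = 2; this is a WS (even) row.
Chart row 2 tiled across columns 1-18: P K K K K P K P K K K K P K P K K K
Wrong side: read the tiled row from column 18 down to 1 and exchange K with P (leave O, /).
Row 4 as worked: P P P K P K P P P P K P K P P P P K
Stitch 17 in working order -> P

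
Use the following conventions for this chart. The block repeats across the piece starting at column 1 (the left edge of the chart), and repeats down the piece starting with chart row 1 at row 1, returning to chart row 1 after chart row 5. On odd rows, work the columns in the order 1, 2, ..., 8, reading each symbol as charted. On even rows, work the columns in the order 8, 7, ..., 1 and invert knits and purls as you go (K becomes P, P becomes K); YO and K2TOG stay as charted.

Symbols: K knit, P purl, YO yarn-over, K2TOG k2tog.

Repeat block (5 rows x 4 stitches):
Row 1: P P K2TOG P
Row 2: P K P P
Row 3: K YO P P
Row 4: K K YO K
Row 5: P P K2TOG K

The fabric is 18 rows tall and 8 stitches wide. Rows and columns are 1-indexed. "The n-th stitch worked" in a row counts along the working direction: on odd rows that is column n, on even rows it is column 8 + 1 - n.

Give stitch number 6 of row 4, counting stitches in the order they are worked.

Row 4 uses chart row ((4-1) mod 5)+1 = 4. Row 4 is even, so WS.
Chart row 4 tiled across columns 1-8: K K YO K K K YO K
WS row: flip the tiled sequence (start at column 8) and apply K<->P; YO and K2TOG stay.
Row 4 as worked: P YO P P P YO P P
Stitch 6 in working order -> YO

Stitch:
YO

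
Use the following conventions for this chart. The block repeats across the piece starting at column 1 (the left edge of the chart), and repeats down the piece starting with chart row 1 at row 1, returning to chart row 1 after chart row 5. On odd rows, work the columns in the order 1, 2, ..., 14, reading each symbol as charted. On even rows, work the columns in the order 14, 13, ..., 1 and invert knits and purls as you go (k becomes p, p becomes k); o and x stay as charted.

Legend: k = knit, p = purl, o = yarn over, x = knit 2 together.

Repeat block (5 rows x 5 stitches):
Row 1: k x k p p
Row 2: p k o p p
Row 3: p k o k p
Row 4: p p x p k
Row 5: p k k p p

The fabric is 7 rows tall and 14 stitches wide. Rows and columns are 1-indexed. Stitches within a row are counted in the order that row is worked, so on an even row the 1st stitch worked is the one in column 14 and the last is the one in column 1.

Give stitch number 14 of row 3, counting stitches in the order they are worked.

Row 3: (3-1) mod 5 = 2, so use chart row 3. Odd row -> RS.
Chart row 3 tiled across columns 1-14: p k o k p p k o k p p k o k
Right side: take the tiled row as-is (worked left to right from column 1).
Stitch 14 in working order -> k

Result:
k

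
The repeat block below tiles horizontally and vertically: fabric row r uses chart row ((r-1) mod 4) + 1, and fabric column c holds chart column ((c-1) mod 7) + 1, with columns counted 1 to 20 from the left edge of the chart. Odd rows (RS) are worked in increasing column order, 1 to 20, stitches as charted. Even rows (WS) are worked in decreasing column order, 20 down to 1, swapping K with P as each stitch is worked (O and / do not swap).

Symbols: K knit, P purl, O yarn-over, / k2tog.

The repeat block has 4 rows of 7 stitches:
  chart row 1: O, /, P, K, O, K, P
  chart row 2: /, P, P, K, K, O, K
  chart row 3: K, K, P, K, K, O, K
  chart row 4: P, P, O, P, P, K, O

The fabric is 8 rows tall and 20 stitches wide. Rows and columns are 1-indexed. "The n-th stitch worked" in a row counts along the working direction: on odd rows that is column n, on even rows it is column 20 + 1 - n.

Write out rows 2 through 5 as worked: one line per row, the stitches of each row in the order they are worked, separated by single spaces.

Rows as worked:
O P P K K / P O P P K K / P O P P K K /
K K P K K O K K K P K K O K K K P K K O
P K K O K K O P K K O K K O P K K O K K
O / P K O K P O / P K O K P O / P K O K

Derivation:
Row 2: chart row 2, WS - tiled (columns 1-20): / P P K K O K / P P K K O K / P P K K O; work from column 20 back to 1 with K<->P swapped.
Row 3: chart row 3, RS - tile across columns 1-20 and work as-is.
Row 4: chart row 4, WS - tiled (columns 1-20): P P O P P K O P P O P P K O P P O P P K; work from column 20 back to 1 with K<->P swapped.
Row 5: chart row 1, RS - tile across columns 1-20 and work as-is.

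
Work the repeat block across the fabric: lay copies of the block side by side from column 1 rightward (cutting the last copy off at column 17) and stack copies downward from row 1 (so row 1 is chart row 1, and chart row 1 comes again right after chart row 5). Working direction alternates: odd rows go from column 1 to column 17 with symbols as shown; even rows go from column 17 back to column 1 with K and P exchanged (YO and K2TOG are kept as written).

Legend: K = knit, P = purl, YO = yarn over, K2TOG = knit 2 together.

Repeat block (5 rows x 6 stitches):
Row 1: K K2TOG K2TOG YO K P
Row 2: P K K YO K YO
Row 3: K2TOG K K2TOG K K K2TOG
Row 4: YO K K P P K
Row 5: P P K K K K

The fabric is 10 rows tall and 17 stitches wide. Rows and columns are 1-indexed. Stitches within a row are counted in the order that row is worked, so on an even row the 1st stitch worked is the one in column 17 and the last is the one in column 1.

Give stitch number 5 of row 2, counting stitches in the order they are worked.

For row 2: chart row = ((2-1) mod 5) + 1 = 2; this is a WS (even) row.
Chart row 2 tiled across columns 1-17: P K K YO K YO P K K YO K YO P K K YO K
Wrong side: read the tiled row from column 17 down to 1 and exchange K with P (leave YO, K2TOG).
Row 2 as worked: P YO P P K YO P YO P P K YO P YO P P K
Stitch 5 in working order -> K

Stitch:
K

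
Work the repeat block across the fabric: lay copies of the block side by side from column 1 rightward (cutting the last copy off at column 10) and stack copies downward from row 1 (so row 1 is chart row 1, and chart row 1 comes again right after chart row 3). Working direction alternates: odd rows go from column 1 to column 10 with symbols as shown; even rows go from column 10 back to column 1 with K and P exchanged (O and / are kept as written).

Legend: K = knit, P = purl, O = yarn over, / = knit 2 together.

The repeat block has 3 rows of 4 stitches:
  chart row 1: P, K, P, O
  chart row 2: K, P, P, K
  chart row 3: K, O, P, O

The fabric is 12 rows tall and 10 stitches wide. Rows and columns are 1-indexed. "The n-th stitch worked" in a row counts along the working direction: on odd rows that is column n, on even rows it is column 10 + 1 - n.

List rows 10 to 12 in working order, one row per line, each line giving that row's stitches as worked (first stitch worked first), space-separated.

Row 10: chart row 1, WS - tiled (columns 1-10): P K P O P K P O P K; work from column 10 back to 1 with K<->P swapped.
Row 11: chart row 2, RS - tile across columns 1-10 and work as-is.
Row 12: chart row 3, WS - tiled (columns 1-10): K O P O K O P O K O; work from column 10 back to 1 with K<->P swapped.

Rows as worked:
P K O K P K O K P K
K P P K K P P K K P
O P O K O P O K O P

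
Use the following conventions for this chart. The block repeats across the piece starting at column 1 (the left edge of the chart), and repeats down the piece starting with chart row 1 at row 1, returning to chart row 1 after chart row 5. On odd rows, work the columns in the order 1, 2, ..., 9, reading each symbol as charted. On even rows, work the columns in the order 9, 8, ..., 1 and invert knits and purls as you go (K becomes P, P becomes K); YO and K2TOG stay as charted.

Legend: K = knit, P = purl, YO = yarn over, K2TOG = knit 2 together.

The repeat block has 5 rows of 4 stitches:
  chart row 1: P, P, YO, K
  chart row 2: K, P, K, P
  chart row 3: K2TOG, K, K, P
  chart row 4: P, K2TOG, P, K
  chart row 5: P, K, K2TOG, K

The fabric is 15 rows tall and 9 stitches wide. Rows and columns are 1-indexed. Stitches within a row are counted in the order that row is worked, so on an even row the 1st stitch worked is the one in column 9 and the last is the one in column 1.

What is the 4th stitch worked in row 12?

For row 12: chart row = ((12-1) mod 5) + 1 = 2; this is a WS (even) row.
Chart row 2 tiled across columns 1-9: K P K P K P K P K
WS row: flip the tiled sequence (start at column 9) and apply K<->P; YO and K2TOG stay.
Row 12 as worked: P K P K P K P K P
Counting 4 along the worked row gives K.

Result:
K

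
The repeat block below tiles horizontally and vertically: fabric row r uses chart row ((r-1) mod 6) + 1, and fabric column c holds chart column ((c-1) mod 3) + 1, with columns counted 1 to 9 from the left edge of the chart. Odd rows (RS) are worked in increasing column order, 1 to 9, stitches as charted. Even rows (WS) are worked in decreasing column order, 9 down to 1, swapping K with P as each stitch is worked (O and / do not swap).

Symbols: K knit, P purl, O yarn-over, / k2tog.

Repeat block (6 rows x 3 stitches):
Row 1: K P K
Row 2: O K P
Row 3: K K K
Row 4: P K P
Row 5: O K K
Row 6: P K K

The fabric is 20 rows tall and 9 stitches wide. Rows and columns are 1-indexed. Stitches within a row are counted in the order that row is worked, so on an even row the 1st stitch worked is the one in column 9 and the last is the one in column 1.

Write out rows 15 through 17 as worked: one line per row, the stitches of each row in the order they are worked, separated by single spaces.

Row 15: chart row 3, RS - tile across columns 1-9 and work as-is.
Row 16: chart row 4, WS - tiled (columns 1-9): P K P P K P P K P; work from column 9 back to 1 with K<->P swapped.
Row 17: chart row 5, RS - tile across columns 1-9 and work as-is.

Result:
K K K K K K K K K
K P K K P K K P K
O K K O K K O K K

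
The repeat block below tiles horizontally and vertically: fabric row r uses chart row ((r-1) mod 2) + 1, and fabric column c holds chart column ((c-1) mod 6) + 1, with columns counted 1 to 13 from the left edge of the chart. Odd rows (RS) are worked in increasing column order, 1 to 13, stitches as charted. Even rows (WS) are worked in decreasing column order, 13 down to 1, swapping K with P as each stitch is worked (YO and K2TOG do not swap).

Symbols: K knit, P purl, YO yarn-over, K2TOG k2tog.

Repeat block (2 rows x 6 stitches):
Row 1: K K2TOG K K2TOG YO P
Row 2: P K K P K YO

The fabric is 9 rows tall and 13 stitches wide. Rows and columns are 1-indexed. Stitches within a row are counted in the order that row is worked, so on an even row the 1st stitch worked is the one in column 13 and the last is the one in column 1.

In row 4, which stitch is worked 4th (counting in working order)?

Row 4: (4-1) mod 2 = 1, so use chart row 2. Even row -> WS.
Chart row 2 tiled across columns 1-13: P K K P K YO P K K P K YO P
WS: work from column 13 back to column 1 (reverse the tiled row), swapping K<->P (YO and K2TOG unchanged).
Row 4 as worked: K YO P K P P K YO P K P P K
Counting 4 along the worked row gives K.

== STITCH ==
K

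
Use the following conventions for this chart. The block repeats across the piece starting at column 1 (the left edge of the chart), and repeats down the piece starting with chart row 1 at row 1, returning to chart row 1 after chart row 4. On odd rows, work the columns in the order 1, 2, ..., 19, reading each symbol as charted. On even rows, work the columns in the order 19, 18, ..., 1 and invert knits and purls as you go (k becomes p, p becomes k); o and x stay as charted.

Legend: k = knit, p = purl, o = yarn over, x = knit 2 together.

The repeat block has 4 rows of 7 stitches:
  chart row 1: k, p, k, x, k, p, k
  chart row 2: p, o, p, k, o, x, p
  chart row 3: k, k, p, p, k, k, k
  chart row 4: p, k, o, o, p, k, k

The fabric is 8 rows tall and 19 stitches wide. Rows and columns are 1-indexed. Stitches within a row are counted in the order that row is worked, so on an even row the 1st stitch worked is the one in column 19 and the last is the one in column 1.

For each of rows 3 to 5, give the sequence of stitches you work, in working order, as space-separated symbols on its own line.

Result:
k k p p k k k k k p p k k k k k p p k
k o o p k p p k o o p k p p k o o p k
k p k x k p k k p k x k p k k p k x k

Derivation:
Row 3: chart row 3, RS - tile across columns 1-19 and work as-is.
Row 4: chart row 4, WS - tiled (columns 1-19): p k o o p k k p k o o p k k p k o o p; work from column 19 back to 1 with k<->p swapped.
Row 5: chart row 1, RS - tile across columns 1-19 and work as-is.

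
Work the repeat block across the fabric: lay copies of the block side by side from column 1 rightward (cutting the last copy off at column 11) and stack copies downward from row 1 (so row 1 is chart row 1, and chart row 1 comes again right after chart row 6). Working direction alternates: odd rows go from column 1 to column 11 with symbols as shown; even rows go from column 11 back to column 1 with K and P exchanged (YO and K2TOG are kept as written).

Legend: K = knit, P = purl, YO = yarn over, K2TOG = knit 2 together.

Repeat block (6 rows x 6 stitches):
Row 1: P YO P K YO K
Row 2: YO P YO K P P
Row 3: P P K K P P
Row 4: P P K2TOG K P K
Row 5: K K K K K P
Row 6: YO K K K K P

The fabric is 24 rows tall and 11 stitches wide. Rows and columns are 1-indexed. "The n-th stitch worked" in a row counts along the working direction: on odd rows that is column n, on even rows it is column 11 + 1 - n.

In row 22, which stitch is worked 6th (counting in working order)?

Result:
P

Derivation:
For row 22: chart row = ((22-1) mod 6) + 1 = 4; this is a WS (even) row.
Chart row 4 tiled across columns 1-11: P P K2TOG K P K P P K2TOG K P
WS row: flip the tiled sequence (start at column 11) and apply K<->P; YO and K2TOG stay.
Row 22 as worked: K P K2TOG K K P K P K2TOG K K
Stitch 6 in working order -> P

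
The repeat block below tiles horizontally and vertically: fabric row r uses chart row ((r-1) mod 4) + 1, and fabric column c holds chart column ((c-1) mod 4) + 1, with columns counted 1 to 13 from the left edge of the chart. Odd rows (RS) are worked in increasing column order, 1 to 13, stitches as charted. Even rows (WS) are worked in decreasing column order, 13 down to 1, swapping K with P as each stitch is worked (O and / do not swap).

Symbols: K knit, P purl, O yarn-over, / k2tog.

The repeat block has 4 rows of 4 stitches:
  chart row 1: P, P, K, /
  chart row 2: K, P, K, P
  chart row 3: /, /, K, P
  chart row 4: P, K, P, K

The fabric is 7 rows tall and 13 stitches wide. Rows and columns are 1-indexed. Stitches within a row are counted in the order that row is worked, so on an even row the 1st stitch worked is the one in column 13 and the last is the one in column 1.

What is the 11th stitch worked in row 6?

Stitch:
P

Derivation:
Row 6: (6-1) mod 4 = 1, so use chart row 2. Even row -> WS.
Chart row 2 tiled across columns 1-13: K P K P K P K P K P K P K
WS: work from column 13 back to column 1 (reverse the tiled row), swapping K<->P (O and / unchanged).
Row 6 as worked: P K P K P K P K P K P K P
Counting 11 along the worked row gives P.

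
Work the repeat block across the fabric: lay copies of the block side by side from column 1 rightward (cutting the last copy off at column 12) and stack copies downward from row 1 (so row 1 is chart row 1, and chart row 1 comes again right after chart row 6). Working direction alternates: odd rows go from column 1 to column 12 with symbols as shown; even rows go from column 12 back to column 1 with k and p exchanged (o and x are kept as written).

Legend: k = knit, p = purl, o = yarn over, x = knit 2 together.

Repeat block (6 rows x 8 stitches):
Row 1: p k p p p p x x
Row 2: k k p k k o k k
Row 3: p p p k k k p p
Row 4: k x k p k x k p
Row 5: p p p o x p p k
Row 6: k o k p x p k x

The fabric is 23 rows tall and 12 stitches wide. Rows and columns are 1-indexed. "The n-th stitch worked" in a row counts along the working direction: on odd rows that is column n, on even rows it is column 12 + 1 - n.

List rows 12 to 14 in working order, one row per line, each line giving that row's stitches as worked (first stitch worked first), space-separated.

Row 12: chart row 6, WS - tiled (columns 1-12): k o k p x p k x k o k p; work from column 12 back to 1 with k<->p swapped.
Row 13: chart row 1, RS - tile across columns 1-12 and work as-is.
Row 14: chart row 2, WS - tiled (columns 1-12): k k p k k o k k k k p k; work from column 12 back to 1 with k<->p swapped.

== ROWS AS WORKED ==
k p o p x p k x k p o p
p k p p p p x x p k p p
p k p p p p o p p k p p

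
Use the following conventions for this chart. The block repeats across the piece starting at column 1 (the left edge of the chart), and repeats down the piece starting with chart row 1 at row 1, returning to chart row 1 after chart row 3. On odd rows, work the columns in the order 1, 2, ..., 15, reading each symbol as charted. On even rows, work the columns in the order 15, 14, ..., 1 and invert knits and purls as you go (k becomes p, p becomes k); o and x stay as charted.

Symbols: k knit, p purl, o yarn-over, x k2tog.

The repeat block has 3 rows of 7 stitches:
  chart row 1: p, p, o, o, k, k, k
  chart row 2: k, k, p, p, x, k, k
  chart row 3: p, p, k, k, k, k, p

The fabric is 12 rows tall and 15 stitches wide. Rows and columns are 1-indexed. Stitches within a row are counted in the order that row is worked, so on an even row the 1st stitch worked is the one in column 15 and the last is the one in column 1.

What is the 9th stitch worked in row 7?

Result:
p

Derivation:
Row 7 uses chart row ((7-1) mod 3)+1 = 1. Row 7 is odd, so RS.
Chart row 1 tiled across columns 1-15: p p o o k k k p p o o k k k p
Right side: take the tiled row as-is (worked left to right from column 1).
The 9th stitch worked is p.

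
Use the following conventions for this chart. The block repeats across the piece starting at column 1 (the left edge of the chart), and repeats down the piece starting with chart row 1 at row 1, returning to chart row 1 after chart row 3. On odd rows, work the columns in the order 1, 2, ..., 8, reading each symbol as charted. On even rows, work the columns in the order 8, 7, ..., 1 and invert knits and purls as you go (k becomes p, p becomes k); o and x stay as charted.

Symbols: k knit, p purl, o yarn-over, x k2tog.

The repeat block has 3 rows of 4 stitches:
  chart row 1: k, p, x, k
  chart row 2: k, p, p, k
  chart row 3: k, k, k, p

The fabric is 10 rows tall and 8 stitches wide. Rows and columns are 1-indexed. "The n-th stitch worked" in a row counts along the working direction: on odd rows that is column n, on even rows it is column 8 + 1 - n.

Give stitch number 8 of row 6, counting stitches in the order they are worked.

Stitch:
p

Derivation:
For row 6: chart row = ((6-1) mod 3) + 1 = 3; this is a WS (even) row.
Chart row 3 tiled across columns 1-8: k k k p k k k p
WS: work from column 8 back to column 1 (reverse the tiled row), swapping k<->p (o and x unchanged).
Row 6 as worked: k p p p k p p p
Stitch 8 in working order -> p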